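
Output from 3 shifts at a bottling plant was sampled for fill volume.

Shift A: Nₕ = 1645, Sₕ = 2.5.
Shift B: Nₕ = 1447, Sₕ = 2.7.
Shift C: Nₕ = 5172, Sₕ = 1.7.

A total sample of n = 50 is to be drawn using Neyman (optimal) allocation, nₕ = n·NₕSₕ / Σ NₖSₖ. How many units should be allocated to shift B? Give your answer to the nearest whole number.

A: NₕSₕ = 1645·2.5 = 4112.5
B: NₕSₕ = 1447·2.7 = 3906.9
C: NₕSₕ = 5172·1.7 = 8792.4
Σ NₕSₕ = 16811.8.
n_B = 50·3906.9/16811.8 = 11.620... → 12.

12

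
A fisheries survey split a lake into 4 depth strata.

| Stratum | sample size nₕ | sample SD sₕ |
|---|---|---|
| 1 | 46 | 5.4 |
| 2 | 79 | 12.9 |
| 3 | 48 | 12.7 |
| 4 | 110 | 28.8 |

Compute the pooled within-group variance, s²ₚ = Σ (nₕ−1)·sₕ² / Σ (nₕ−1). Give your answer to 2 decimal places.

402.44

Degrees of freedom: 45 + 78 + 47 + 109 = 279.
Σ(nₕ−1)sₕ² = 45·29.16 + 78·166.41 + 47·161.29 + 109·829.44 = 112281.77.
s²ₚ = 112281.77 / 279 = 402.4436... → 402.44.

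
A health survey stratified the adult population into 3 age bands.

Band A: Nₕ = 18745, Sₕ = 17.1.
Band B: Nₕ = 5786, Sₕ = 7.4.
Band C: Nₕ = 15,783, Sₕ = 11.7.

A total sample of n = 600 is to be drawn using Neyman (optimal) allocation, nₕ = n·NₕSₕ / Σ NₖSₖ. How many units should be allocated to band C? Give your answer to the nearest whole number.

202

A: NₕSₕ = 18745·17.1 = 320539.5
B: NₕSₕ = 5786·7.4 = 42816.4
C: NₕSₕ = 15783·11.7 = 184661.1
Σ NₕSₕ = 548017.
n_C = 600·184661.1/548017 = 202.177... → 202.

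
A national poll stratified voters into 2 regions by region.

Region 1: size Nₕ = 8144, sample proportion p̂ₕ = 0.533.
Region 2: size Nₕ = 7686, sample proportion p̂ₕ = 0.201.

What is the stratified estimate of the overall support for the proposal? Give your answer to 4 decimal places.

0.3718

N = 8144 + 7686 = 15830.
Overall proportion = Σ (Nₕ/N)·p̂ₕ.
Σ Nₕp̂ₕ = 4340.752 + 1544.886 = 5885.638.
5885.638 / 15830 = 0.371803... → 0.3718.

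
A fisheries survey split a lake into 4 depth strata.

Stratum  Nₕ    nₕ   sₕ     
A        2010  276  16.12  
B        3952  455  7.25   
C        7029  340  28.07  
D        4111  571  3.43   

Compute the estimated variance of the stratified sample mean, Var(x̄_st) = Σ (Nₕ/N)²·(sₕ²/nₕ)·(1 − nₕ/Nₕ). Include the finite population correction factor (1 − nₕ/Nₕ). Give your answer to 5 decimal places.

N = 17102; Wₕ = Nₕ/N.
stratum A: (2010/17102)²·16.12²/276·(1 − 276/2010) = 0.01121947
stratum B: (3952/17102)²·7.25²/455·(1 − 455/3952) = 0.00545863
stratum C: (7029/17102)²·28.07²/340·(1 − 340/7029) = 0.37253480
stratum D: (4111/17102)²·3.43²/571·(1 − 571/4111) = 0.00102520
Sum = 0.39023809 → 0.39024.

0.39024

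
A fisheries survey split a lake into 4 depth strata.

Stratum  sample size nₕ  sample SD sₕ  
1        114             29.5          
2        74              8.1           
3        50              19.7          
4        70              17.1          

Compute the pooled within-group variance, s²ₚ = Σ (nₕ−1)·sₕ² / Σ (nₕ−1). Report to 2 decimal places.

1: (114−1)·29.5² = 113·870.25 = 98338.25
2: (74−1)·8.1² = 73·65.61 = 4789.53
3: (50−1)·19.7² = 49·388.09 = 19016.41
4: (70−1)·17.1² = 69·292.41 = 20176.29
Numerator = 142320.48; denominator = Σ(nₕ−1) = 304.
s²ₚ = 142320.48/304 = 468.1595... → 468.16.

468.16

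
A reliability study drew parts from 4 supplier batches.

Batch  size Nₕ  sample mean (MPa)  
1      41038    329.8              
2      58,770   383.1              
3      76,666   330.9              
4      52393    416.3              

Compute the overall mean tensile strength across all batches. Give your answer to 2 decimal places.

x̄_st = (Σ Nₕx̄ₕ) / (Σ Nₕ) = (41038·329.8 + 58770·383.1 + 76666·330.9 + 52393·416.3) / 228867
= 83229104.7 / 228867 = 363.6571... → 363.66.

363.66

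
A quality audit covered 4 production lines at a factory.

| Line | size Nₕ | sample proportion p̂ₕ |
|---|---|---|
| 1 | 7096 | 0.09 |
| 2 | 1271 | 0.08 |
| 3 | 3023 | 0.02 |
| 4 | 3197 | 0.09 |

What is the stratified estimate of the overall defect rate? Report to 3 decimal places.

Wₕ = Nₕ/N with N = 14587: 0.4865, 0.0871, 0.2072, 0.2192.
p̂_st = 0.4865·0.09 + 0.0871·0.08 + 0.2072·0.02 + 0.2192·0.09 ≈ 0.07462... → 0.075.

0.075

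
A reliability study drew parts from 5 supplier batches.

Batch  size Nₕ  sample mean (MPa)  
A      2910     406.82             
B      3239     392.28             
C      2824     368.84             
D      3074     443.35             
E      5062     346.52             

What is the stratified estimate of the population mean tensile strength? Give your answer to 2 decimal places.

N = 17109; weights Wₕ = Nₕ/N = (0.1701, 0.1893, 0.1651, 0.1797, 0.2959).
x̄_st = Σ Wₕ·x̄ₕ = 0.1701·406.82 + 0.1893·392.28 + 0.1651·368.84 + 0.1797·443.35 + 0.2959·346.52 ≈ 386.5210...
→ 386.52.

386.52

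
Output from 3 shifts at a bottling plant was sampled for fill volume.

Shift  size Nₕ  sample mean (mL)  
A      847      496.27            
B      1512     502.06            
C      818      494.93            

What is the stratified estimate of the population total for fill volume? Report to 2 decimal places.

1584308.15

Estimate total by summing Nₕ·x̄ₕ over strata.
847·496.27 + 1512·502.06 + 818·494.93 = 420340.69 + 759114.72 + 404852.74 = 1584308.15.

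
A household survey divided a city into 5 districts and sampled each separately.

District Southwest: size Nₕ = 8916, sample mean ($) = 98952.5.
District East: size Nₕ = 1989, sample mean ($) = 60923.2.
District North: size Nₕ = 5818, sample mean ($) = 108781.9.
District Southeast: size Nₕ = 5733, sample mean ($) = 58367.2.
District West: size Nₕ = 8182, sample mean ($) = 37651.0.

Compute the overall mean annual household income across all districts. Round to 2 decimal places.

74385.06

N = 30638; weights Wₕ = Nₕ/N = (0.2910, 0.0649, 0.1899, 0.1871, 0.2671).
x̄_st = Σ Wₕ·x̄ₕ = 0.2910·98952.5 + 0.0649·60923.2 + 0.1899·108781.9 + 0.1871·58367.2 + 0.2671·37651.0 ≈ 74385.0600...
→ 74385.06.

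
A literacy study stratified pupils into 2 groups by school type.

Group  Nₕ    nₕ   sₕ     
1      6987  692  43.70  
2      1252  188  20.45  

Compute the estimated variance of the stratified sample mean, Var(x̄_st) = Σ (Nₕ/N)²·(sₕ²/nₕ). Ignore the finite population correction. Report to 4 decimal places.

N = 8239; Wₕ = Nₕ/N.
group 1: (6987/8239)²·43.70²/692 = 1.9846744
group 2: (1252/8239)²·20.45²/188 = 0.0513675
Sum = 2.0360419 → 2.0360.

2.0360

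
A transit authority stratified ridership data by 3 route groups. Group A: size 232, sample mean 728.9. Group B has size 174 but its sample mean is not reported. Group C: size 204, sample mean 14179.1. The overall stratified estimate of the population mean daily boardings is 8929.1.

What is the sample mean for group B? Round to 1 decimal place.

N = 232 + 174 + 204 = 610.
Overall total = μ·N = 8929.1·610 = 5446751.
Subtract the known strata: 232·728.9 + 204·14179.1 = 3061641.2.
Remaining total for group B: 5446751 − 3061641.2 = 2385109.8.
Divide by its size: 2385109.8 / 174 = 13707.528... → 13707.5.

13707.5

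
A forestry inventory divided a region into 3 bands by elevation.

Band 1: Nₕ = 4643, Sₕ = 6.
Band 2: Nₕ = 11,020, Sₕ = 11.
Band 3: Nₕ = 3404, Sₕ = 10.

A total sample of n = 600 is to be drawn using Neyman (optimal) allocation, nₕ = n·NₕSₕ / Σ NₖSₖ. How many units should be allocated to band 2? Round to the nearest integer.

1: NₕSₕ = 4643·6 = 27858
2: NₕSₕ = 11020·11 = 121220
3: NₕSₕ = 3404·10 = 34040
Σ NₕSₕ = 183118.
n_2 = 600·121220/183118 = 397.187... → 397.

397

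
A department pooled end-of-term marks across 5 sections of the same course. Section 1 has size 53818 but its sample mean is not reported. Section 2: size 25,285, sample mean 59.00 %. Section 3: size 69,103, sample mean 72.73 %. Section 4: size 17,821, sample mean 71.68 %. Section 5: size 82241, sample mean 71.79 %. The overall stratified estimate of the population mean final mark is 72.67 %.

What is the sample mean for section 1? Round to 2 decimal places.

Σ Nₕx̄ₕ = N·μ, so 53818·x̄_1 = 248268·72.67 − (25285·59.00 + 69103·72.73 + 17821·71.68 + 82241·71.79).
= 18041635.56 − 13699166.86 = 4342468.7.
x̄_1 = 4342468.7 / 53818 = 80.6880... → 80.69.

80.69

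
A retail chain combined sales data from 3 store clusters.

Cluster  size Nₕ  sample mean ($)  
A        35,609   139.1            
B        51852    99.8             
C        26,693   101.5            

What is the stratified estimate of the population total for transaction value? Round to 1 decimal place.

A: 35609·139.1 = 4953211.9
B: 51852·99.8 = 5174829.6
C: 26693·101.5 = 2709339.5
τ̂ = Σ Nₕx̄ₕ = 12837381.0.

12837381.0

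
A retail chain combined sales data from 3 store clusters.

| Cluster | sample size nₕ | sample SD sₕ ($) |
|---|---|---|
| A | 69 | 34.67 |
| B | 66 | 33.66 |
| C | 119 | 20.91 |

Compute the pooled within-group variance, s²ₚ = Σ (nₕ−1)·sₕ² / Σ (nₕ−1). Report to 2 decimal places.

824.60

A: (69−1)·34.67² = 68·1202.0089 = 81736.6052
B: (66−1)·33.66² = 65·1132.9956 = 73644.714
C: (119−1)·20.91² = 118·437.2281 = 51592.9158
Numerator = 206974.235; denominator = Σ(nₕ−1) = 251.
s²ₚ = 206974.235/251 = 824.5985... → 824.60.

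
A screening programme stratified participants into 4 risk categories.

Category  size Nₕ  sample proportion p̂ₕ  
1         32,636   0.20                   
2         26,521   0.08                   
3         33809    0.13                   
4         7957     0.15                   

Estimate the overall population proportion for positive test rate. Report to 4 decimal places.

Wₕ = Nₕ/N with N = 100923: 0.3234, 0.2628, 0.3350, 0.0788.
p̂_st = 0.3234·0.20 + 0.2628·0.08 + 0.3350·0.13 + 0.0788·0.15 ≈ 0.141074... → 0.1411.

0.1411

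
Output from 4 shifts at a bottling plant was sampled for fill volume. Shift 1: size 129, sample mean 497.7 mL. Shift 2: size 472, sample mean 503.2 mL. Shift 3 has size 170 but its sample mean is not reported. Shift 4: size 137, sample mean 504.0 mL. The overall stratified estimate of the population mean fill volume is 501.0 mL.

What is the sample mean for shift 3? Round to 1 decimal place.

N = 129 + 472 + 170 + 137 = 908.
Overall total = μ·N = 501.0·908 = 454908.
Subtract the known strata: 129·497.7 + 472·503.2 + 137·504.0 = 370761.7.
Remaining total for shift 3: 454908 − 370761.7 = 84146.3.
Divide by its size: 84146.3 / 170 = 494.978... → 495.0.

495.0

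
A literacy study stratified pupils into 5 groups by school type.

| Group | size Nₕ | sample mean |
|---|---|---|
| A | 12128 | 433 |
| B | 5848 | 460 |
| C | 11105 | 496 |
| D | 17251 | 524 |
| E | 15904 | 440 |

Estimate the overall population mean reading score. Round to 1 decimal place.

473.8

x̄_st = (Σ Nₕx̄ₕ) / (Σ Nₕ) = (12128·433 + 5848·460 + 11105·496 + 17251·524 + 15904·440) / 62236
= 29486868 / 62236 = 473.791... → 473.8.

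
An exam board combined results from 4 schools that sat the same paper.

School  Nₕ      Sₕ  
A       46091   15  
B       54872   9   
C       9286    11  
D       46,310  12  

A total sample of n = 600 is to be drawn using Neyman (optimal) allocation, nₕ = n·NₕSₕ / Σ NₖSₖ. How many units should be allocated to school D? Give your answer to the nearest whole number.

Σ NₕSₕ = 46091·15 + 54872·9 + 9286·11 + 46310·12 = 1843079.
Share for D: 555720/1843079 = 0.30152.
n_D = 600 × 0.30152 = 180.910... → 181.

181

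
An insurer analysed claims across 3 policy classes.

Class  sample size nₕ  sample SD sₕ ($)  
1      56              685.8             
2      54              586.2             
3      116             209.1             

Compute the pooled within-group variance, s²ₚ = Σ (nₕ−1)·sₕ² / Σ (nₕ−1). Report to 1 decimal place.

Degrees of freedom: 55 + 53 + 115 = 223.
Σ(nₕ−1)sₕ² = 55·470321.64 + 53·343630.44 + 115·43722.81 = 49108226.67.
s²ₚ = 49108226.67 / 223 = 220216.263... → 220216.3.

220216.3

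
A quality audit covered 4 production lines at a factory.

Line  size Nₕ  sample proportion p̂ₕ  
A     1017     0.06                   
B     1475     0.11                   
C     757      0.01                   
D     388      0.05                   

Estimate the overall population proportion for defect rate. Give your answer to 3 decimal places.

Wₕ = Nₕ/N with N = 3637: 0.2796, 0.4056, 0.2081, 0.1067.
p̂_st = 0.2796·0.06 + 0.4056·0.11 + 0.2081·0.01 + 0.1067·0.05 ≈ 0.06880... → 0.069.

0.069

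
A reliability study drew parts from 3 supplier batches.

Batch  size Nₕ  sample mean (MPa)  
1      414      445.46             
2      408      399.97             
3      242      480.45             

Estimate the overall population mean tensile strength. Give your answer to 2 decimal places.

N = 1064; weights Wₕ = Nₕ/N = (0.3891, 0.3835, 0.2274).
x̄_st = Σ Wₕ·x̄ₕ = 0.3891·445.46 + 0.3835·399.97 + 0.2274·480.45 ≈ 435.9747...
→ 435.97.

435.97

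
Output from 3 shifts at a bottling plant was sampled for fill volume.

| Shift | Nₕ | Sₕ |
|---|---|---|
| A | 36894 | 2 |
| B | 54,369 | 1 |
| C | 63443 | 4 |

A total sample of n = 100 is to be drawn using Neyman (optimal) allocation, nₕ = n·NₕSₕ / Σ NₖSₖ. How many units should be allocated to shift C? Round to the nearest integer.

66

A: NₕSₕ = 36894·2 = 73788
B: NₕSₕ = 54369·1 = 54369
C: NₕSₕ = 63443·4 = 253772
Σ NₕSₕ = 381929.
n_C = 100·253772/381929 = 66.445... → 66.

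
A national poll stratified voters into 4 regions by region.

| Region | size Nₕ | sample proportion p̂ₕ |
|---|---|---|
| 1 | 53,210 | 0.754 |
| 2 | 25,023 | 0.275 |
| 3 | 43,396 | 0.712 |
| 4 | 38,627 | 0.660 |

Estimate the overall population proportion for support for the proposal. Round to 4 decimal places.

0.6452

Wₕ = Nₕ/N with N = 160256: 0.3320, 0.1561, 0.2708, 0.2410.
p̂_st = 0.3320·0.754 + 0.1561·0.275 + 0.2708·0.712 + 0.2410·0.660 ≈ 0.645177... → 0.6452.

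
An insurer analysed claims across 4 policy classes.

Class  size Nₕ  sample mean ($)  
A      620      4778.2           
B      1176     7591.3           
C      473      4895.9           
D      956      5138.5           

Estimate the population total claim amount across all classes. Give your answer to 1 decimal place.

19118019.5

Estimate total by summing Nₕ·x̄ₕ over strata.
620·4778.2 + 1176·7591.3 + 473·4895.9 + 956·5138.5 = 2962484 + 8927368.8 + 2315760.7 + 4912406 = 19118019.5.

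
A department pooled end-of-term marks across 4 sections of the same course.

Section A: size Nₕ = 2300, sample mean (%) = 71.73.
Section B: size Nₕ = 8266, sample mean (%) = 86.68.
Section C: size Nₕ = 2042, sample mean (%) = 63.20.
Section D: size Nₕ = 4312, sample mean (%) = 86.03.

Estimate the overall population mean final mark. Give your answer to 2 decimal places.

81.65

N = 16920; weights Wₕ = Nₕ/N = (0.1359, 0.4885, 0.1207, 0.2548).
x̄_st = Σ Wₕ·x̄ₕ = 0.1359·71.73 + 0.4885·86.68 + 0.1207·63.20 + 0.2548·86.03 ≈ 81.6484...
→ 81.65.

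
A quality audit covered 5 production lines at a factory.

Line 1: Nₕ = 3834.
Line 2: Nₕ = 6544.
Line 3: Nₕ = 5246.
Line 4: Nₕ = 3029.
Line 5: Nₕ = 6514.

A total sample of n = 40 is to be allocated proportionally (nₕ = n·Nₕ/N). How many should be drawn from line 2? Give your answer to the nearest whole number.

10

Share of line 2 = 6544/25167 = 0.26002.
Allocate 40 × 0.26002 = 10.401... → 10.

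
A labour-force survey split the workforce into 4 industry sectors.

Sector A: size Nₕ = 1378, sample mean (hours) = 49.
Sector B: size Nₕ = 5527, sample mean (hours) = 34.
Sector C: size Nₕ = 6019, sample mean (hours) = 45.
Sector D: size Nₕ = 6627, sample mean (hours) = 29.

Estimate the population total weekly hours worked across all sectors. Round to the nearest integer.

718478

Population total = Σ Nₕ·x̄ₕ (each stratum's size times its mean).
1378·49 + 5527·34 + 6019·45 + 6627·29 = 67522 + 187918 + 270855 + 192183 = 718478.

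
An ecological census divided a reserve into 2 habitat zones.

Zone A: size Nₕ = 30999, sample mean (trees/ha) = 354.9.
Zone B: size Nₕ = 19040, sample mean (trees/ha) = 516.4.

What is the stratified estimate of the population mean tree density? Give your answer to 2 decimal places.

N = 30999 + 19040 = 50039.
The stratified mean weights each stratum mean by its population share Nₕ/N.
Σ Nₕx̄ₕ = 30999·354.9 + 19040·516.4 = 11001545.1 + 9832256 = 20833801.1.
Divide by N: 20833801.1 / 50039 = 416.3513... → 416.35.

416.35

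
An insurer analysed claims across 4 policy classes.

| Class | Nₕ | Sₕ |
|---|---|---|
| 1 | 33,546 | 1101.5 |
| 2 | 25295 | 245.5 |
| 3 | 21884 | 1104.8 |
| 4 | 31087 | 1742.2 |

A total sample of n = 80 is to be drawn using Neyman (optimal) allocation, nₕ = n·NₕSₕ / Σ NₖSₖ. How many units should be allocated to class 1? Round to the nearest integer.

Σ NₕSₕ = 33546·1101.5 + 25295·245.5 + 21884·1104.8 + 31087·1742.2 = 121498056.1.
Share for 1: 36950919/121498056.1 = 0.30413.
n_1 = 80 × 0.30413 = 24.330... → 24.

24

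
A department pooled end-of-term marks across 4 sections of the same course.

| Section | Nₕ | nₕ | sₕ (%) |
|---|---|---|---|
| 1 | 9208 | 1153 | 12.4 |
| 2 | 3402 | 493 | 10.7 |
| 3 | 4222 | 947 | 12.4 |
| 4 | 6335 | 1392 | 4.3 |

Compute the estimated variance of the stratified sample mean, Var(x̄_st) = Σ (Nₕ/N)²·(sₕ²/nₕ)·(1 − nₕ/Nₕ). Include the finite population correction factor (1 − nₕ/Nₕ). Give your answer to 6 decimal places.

0.027669

N = 23167. Term for each stratum: Wₕ²sₕ²/nₕ·(1−nₕ/Nₕ).
Var(x̄_st) = 0.018429151 + 0.004282122 + 0.004182956 + 0.000774989 = 0.027669218 → 0.027669.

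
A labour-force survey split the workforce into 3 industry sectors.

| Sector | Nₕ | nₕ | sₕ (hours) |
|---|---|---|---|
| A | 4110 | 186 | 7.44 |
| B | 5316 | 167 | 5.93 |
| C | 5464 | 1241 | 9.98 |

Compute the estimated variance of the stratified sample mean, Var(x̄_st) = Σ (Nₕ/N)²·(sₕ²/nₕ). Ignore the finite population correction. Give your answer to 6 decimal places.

0.060321

N = 14890; Wₕ = Nₕ/N.
sector A: (4110/14890)²·7.44²/186 = 0.022673950
sector B: (5316/14890)²·5.93²/167 = 0.026839441
sector C: (5464/14890)²·9.98²/1241 = 0.010807402
Sum = 0.060320792 → 0.060321.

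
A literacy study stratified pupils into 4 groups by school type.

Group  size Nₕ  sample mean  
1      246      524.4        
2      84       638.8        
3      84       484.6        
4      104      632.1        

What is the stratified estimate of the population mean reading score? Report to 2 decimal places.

N = 518; weights Wₕ = Nₕ/N = (0.4749, 0.1622, 0.1622, 0.2008).
x̄_st = Σ Wₕ·x̄ₕ = 0.4749·524.4 + 0.1622·638.8 + 0.1622·484.6 + 0.2008·632.1 ≈ 558.1205...
→ 558.12.

558.12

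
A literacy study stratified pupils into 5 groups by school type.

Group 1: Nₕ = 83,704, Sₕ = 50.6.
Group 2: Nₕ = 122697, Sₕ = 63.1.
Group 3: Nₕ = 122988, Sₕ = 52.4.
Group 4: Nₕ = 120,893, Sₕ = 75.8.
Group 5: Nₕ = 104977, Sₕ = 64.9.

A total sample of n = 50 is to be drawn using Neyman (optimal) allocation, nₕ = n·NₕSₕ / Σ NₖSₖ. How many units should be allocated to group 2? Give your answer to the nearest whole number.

11

Σ NₕSₕ = 83704·50.6 + 122697·63.1 + 122988·52.4 + 120893·75.8 + 104977·64.9 = 34398871.
Share for 2: 7742180.7/34398871 = 0.22507.
n_2 = 50 × 0.22507 = 11.254... → 11.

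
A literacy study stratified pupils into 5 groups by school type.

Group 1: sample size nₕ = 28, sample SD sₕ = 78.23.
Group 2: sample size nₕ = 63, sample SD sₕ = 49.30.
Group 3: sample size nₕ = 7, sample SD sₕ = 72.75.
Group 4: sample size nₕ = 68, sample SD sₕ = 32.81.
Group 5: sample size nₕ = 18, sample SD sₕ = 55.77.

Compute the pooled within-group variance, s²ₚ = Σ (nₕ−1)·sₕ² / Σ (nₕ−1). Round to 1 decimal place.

2640.7

Degrees of freedom: 27 + 62 + 6 + 67 + 17 = 179.
Σ(nₕ−1)sₕ² = 27·6119.9329 + 62·2430.49 + 6·5292.5625 + 67·1076.4961 + 17·3110.2929 = 472684.1613.
s²ₚ = 472684.1613 / 179 = 2640.694... → 2640.7.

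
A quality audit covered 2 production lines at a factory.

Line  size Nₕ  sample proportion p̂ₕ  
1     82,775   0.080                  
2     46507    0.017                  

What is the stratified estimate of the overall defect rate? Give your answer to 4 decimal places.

N = 82775 + 46507 = 129282.
Overall proportion = Σ (Nₕ/N)·p̂ₕ.
Σ Nₕp̂ₕ = 6622 + 790.619 = 7412.619.
7412.619 / 129282 = 0.057337... → 0.0573.

0.0573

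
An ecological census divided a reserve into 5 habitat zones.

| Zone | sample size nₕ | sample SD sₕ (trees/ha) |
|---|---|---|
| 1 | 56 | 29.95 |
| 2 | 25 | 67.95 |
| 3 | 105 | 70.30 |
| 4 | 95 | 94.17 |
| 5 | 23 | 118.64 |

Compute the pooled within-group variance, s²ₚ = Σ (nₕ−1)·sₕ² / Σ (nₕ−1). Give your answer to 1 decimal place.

6078.2

1: (56−1)·29.95² = 55·897.0025 = 49335.1375
2: (25−1)·67.95² = 24·4617.2025 = 110812.86
3: (105−1)·70.30² = 104·4942.09 = 513977.36
4: (95−1)·94.17² = 94·8867.9889 = 833590.9566
5: (23−1)·118.64² = 22·14075.4496 = 309659.8912
Numerator = 1817376.2053; denominator = Σ(nₕ−1) = 299.
s²ₚ = 1817376.2053/299 = 6078.181... → 6078.2.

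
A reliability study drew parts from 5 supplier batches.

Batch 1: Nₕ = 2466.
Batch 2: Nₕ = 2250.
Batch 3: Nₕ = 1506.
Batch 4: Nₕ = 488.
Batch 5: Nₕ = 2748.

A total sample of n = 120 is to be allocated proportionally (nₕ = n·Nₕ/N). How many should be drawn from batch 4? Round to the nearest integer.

Share of batch 4 = 488/9458 = 0.05160.
Allocate 120 × 0.05160 = 6.192... → 6.

6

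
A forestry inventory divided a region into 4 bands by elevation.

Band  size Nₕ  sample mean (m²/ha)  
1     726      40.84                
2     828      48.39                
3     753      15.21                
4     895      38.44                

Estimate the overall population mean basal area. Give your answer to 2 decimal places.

N = 726 + 828 + 753 + 895 = 3202.
Weight each subgroup mean by Nₕ/N and sum.
Σ Nₕx̄ₕ = 726·40.84 + 828·48.39 + 753·15.21 + 895·38.44 = 29649.84 + 40066.92 + 11453.13 + 34403.8 = 115573.69.
Divide by N: 115573.69 / 3202 = 36.0942... → 36.09.

36.09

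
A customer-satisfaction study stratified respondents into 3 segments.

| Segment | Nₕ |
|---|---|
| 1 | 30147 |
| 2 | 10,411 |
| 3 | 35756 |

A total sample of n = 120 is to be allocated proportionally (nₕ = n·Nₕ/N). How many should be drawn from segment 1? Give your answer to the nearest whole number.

Share of segment 1 = 30147/76314 = 0.39504.
Allocate 120 × 0.39504 = 47.405... → 47.

47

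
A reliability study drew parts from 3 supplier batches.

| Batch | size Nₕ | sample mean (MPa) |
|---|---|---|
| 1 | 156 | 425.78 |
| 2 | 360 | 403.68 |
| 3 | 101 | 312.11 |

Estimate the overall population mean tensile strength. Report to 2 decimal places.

394.28

N = 617; weights Wₕ = Nₕ/N = (0.2528, 0.5835, 0.1637).
x̄_st = Σ Wₕ·x̄ₕ = 0.2528·425.78 + 0.5835·403.68 + 0.1637·312.11 ≈ 394.2781...
→ 394.28.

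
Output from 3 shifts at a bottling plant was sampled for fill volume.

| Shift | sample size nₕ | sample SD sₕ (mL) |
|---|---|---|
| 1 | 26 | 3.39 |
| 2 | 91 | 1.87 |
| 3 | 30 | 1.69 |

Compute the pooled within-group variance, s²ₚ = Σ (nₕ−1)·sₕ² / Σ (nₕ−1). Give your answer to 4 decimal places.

4.7559

1: (26−1)·3.39² = 25·11.4921 = 287.3025
2: (91−1)·1.87² = 90·3.4969 = 314.721
3: (30−1)·1.69² = 29·2.8561 = 82.8269
Numerator = 684.8504; denominator = Σ(nₕ−1) = 144.
s²ₚ = 684.8504/144 = 4.755906... → 4.7559.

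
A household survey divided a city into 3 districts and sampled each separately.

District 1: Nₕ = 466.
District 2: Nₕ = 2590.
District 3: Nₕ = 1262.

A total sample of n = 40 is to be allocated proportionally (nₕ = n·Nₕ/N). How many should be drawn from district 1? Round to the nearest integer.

4

Share of district 1 = 466/4318 = 0.10792.
Allocate 40 × 0.10792 = 4.317... → 4.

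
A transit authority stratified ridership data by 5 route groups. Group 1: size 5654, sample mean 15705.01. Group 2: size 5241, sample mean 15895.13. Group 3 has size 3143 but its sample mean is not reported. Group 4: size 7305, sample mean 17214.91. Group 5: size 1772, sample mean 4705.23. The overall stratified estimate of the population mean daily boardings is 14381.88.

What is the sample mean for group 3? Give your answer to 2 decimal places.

8349.37

N = 5654 + 5241 + 3143 + 7305 + 1772 = 23115.
Overall total = μ·N = 14381.88·23115 = 332437156.2.
Subtract the known strata: 5654·15705.01 + 5241·15895.13 + 7305·17214.91 + 1772·4705.23 = 306195087.98.
Remaining total for group 3: 332437156.2 − 306195087.98 = 26242068.22.
Divide by its size: 26242068.22 / 3143 = 8349.3695... → 8349.37.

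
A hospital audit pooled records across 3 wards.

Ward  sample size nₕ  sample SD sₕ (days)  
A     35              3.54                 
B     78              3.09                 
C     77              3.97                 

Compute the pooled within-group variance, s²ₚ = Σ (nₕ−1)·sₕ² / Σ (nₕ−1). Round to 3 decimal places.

Degrees of freedom: 34 + 77 + 76 = 187.
Σ(nₕ−1)sₕ² = 34·12.5316 + 77·9.5481 + 76·15.7609 = 2359.1065.
s²ₚ = 2359.1065 / 187 = 12.61554... → 12.616.

12.616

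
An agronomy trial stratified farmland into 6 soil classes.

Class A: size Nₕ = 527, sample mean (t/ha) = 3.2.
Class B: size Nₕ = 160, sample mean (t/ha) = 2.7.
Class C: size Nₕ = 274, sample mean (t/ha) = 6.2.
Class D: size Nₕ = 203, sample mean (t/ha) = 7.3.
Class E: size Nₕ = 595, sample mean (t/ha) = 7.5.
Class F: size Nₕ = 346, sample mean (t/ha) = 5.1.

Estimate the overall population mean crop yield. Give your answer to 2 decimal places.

x̄_st = (Σ Nₕx̄ₕ) / (Σ Nₕ) = (527·3.2 + 160·2.7 + 274·6.2 + 203·7.3 + 595·7.5 + 346·5.1) / 2105
= 11526.2 / 2105 = 5.4756... → 5.48.

5.48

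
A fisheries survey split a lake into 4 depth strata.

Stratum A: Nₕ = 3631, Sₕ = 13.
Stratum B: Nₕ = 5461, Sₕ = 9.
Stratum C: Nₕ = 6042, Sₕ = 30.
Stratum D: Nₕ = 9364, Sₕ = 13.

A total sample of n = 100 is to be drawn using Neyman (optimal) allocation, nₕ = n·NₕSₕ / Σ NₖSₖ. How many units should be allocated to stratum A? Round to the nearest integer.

Σ NₕSₕ = 3631·13 + 5461·9 + 6042·30 + 9364·13 = 399344.
Share for A: 47203/399344 = 0.11820.
n_A = 100 × 0.11820 = 11.820... → 12.

12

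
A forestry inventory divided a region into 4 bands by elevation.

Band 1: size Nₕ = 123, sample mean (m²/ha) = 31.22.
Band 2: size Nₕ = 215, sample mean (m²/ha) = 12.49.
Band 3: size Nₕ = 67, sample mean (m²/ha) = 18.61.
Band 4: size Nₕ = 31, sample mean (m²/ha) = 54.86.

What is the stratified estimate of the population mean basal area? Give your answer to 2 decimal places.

21.73

N = 436; weights Wₕ = Nₕ/N = (0.2821, 0.4931, 0.1537, 0.0711).
x̄_st = Σ Wₕ·x̄ₕ = 0.2821·31.22 + 0.4931·12.49 + 0.1537·18.61 + 0.0711·54.86 ≈ 21.7269...
→ 21.73.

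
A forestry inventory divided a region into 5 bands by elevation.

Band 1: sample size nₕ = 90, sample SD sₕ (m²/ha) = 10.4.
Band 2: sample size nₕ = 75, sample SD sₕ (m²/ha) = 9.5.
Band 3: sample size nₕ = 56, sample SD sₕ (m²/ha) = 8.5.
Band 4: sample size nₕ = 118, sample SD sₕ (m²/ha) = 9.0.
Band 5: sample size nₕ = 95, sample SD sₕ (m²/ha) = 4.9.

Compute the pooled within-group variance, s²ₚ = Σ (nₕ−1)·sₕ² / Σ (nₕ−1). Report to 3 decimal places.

74.621

Degrees of freedom: 89 + 74 + 55 + 117 + 94 = 429.
Σ(nₕ−1)sₕ² = 89·108.16 + 74·90.25 + 55·72.25 + 117·81 + 94·24.01 = 32012.43.
s²ₚ = 32012.43 / 429 = 74.62105... → 74.621.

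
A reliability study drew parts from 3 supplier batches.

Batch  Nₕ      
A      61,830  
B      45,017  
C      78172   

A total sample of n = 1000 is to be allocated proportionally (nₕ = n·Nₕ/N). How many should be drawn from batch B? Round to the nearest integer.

243

Share of batch B = 45017/185019 = 0.24331.
Allocate 1000 × 0.24331 = 243.310... → 243.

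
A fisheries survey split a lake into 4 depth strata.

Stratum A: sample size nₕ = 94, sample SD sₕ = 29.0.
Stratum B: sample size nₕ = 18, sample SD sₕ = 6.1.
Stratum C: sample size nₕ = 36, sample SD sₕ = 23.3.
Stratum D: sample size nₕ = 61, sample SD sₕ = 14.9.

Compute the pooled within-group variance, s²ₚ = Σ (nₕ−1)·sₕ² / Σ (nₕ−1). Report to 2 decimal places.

542.28

A: (94−1)·29.0² = 93·841 = 78213
B: (18−1)·6.1² = 17·37.21 = 632.57
C: (36−1)·23.3² = 35·542.89 = 19001.15
D: (61−1)·14.9² = 60·222.01 = 13320.6
Numerator = 111167.32; denominator = Σ(nₕ−1) = 205.
s²ₚ = 111167.32/205 = 542.2796... → 542.28.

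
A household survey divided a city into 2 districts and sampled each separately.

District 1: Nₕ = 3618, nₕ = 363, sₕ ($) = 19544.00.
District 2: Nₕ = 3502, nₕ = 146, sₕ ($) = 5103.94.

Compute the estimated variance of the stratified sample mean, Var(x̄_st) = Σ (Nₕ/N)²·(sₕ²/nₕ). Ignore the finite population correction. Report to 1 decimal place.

314869.8

N = 7120. Term for each stratum: Wₕ²sₕ²/nₕ.
Var(x̄_st) = 271704.8687 + 43164.8823 = 314869.7510 → 314869.8.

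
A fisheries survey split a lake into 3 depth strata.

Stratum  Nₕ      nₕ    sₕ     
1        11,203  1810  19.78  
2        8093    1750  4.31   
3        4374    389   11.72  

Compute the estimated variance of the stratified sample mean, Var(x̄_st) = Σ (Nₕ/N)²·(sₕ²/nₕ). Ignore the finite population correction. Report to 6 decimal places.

0.061721

N = 23670. Term for each stratum: Wₕ²sₕ²/nₕ.
Var(x̄_st) = 0.048422383 + 0.001240906 + 0.012057761 = 0.061721050 → 0.061721.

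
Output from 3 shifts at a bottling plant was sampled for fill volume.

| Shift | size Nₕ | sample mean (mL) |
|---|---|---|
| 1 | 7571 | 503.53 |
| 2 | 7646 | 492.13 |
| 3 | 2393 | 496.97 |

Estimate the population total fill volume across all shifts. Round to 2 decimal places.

Estimate total by summing Nₕ·x̄ₕ over strata.
7571·503.53 + 7646·492.13 + 2393·496.97 = 3812225.63 + 3762825.98 + 1189249.21 = 8764300.82.

8764300.82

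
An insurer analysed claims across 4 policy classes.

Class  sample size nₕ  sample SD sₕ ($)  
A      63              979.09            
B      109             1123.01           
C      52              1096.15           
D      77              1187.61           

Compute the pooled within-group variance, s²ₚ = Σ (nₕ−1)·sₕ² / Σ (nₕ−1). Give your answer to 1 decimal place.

Degrees of freedom: 62 + 108 + 51 + 76 = 297.
Σ(nₕ−1)sₕ² = 62·958617.2281 + 108·1261151.4601 + 51·1201544.8225 + 76·1410417.5121 = 364109142.7001.
s²ₚ = 364109142.7001 / 297 = 1225956.709... → 1225956.7.

1225956.7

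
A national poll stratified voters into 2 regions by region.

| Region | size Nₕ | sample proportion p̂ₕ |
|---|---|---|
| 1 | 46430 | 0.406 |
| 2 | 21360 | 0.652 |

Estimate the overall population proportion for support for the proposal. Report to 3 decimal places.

0.484

Wₕ = Nₕ/N with N = 67790: 0.6849, 0.3151.
p̂_st = 0.6849·0.406 + 0.3151·0.652 ≈ 0.48351... → 0.484.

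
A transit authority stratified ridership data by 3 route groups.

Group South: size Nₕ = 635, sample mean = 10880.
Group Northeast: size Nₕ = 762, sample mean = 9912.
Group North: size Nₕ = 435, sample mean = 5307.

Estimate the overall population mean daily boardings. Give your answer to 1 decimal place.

9154.1

N = 1832; weights Wₕ = Nₕ/N = (0.3466, 0.4159, 0.2374).
x̄_st = Σ Wₕ·x̄ₕ = 0.3466·10880 + 0.4159·9912 + 0.2374·5307 ≈ 9154.088...
→ 9154.1.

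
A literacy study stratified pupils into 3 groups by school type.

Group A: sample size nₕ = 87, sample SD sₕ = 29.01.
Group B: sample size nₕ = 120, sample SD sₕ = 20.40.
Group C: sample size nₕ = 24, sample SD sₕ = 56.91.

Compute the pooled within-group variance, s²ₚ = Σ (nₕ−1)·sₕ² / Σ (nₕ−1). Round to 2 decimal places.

861.36

Degrees of freedom: 86 + 119 + 23 = 228.
Σ(nₕ−1)sₕ² = 86·841.5801 + 119·416.16 + 23·3238.7481 = 196390.1349.
s²ₚ = 196390.1349 / 228 = 861.3602... → 861.36.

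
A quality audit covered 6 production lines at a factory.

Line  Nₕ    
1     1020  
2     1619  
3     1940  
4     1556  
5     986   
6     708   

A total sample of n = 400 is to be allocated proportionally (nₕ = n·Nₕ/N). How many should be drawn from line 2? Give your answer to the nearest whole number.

Share of line 2 = 1619/7829 = 0.20680.
Allocate 400 × 0.20680 = 82.718... → 83.

83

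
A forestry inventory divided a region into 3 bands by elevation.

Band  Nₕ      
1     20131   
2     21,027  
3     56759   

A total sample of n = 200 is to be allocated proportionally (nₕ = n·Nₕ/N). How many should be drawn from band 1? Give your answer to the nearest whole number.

Share of band 1 = 20131/97917 = 0.20559.
Allocate 200 × 0.20559 = 41.118... → 41.

41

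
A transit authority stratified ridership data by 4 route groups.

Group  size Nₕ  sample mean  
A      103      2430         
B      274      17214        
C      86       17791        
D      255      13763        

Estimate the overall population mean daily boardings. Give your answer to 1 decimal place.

13936.7

N = 718; weights Wₕ = Nₕ/N = (0.1435, 0.3816, 0.1198, 0.3552).
x̄_st = Σ Wₕ·x̄ₕ = 0.1435·2430 + 0.3816·17214 + 0.1198·17791 + 0.3552·13763 ≈ 13936.653...
→ 13936.7.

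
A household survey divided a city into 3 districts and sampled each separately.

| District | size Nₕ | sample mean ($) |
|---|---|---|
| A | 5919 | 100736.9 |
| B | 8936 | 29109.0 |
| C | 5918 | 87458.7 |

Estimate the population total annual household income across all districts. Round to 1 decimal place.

1373960321.7

A: 5919·100736.9 = 596261711.1
B: 8936·29109.0 = 260118024
C: 5918·87458.7 = 517580586.6
τ̂ = Σ Nₕx̄ₕ = 1373960321.7.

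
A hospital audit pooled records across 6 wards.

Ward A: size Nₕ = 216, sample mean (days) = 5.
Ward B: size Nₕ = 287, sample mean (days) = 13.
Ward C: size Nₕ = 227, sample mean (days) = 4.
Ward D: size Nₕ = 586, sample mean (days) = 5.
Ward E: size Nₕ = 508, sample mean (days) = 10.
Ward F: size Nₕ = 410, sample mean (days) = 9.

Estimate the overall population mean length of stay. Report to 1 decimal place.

7.8

N = 216 + 287 + 227 + 586 + 508 + 410 = 2234.
The stratified mean weights each stratum mean by its population share Nₕ/N.
Σ Nₕx̄ₕ = 216·5 + 287·13 + 227·4 + 586·5 + 508·10 + 410·9 = 1080 + 3731 + 908 + 2930 + 5080 + 3690 = 17419.
Divide by N: 17419 / 2234 = 7.797... → 7.8.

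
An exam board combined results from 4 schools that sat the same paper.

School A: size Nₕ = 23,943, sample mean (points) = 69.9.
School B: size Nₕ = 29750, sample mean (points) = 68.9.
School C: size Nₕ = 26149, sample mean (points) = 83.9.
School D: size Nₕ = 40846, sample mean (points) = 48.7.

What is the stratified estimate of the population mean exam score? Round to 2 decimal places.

65.51

N = 23943 + 29750 + 26149 + 40846 = 120688.
Overall mean = Σ (Nₕ/N)·x̄ₕ — weight by population share, not a simple average.
Σ Nₕx̄ₕ = 23943·69.9 + 29750·68.9 + 26149·83.9 + 40846·48.7 = 1673615.7 + 2049775 + 2193901.1 + 1989200.2 = 7906492.
Divide by N: 7906492 / 120688 = 65.5118... → 65.51.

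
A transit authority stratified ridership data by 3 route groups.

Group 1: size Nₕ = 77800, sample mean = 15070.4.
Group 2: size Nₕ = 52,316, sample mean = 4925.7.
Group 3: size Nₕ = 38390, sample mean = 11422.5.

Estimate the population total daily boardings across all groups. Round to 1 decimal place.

1868679816.2

1: 77800·15070.4 = 1172477120
2: 52316·4925.7 = 257692921.2
3: 38390·11422.5 = 438509775
τ̂ = Σ Nₕx̄ₕ = 1868679816.2.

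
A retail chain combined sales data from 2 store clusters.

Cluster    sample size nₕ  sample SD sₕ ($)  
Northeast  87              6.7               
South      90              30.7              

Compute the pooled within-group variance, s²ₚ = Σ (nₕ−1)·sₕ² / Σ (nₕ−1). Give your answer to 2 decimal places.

Northeast: (87−1)·6.7² = 86·44.89 = 3860.54
South: (90−1)·30.7² = 89·942.49 = 83881.61
Numerator = 87742.15; denominator = Σ(nₕ−1) = 175.
s²ₚ = 87742.15/175 = 501.3837... → 501.38.

501.38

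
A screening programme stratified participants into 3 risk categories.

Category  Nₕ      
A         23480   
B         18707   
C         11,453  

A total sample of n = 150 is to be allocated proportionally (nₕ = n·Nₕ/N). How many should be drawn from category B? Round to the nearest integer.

Share of category B = 18707/53640 = 0.34875.
Allocate 150 × 0.34875 = 52.313... → 52.

52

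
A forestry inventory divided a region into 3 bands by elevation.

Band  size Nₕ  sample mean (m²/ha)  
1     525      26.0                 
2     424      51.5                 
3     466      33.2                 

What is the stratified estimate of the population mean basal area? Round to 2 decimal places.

36.01

N = 1415; weights Wₕ = Nₕ/N = (0.3710, 0.2996, 0.3293).
x̄_st = Σ Wₕ·x̄ₕ = 0.3710·26.0 + 0.2996·51.5 + 0.3293·33.2 ≈ 36.0122...
→ 36.01.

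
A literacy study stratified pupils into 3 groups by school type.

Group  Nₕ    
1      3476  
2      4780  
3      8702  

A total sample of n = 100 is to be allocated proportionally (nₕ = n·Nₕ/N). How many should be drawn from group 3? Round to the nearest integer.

51

N = 3476 + 4780 + 8702 = 16958.
n_3 = 100·8702/16958 = 51.315... → 51.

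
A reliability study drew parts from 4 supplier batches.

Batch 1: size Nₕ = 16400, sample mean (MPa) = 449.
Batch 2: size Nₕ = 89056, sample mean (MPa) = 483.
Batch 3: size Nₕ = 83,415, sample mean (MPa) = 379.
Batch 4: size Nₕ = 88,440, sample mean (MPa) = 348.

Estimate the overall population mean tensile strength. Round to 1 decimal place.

406.7

x̄_st = (Σ Nₕx̄ₕ) / (Σ Nₕ) = (16400·449 + 89056·483 + 83415·379 + 88440·348) / 277311
= 112769053 / 277311 = 406.652... → 406.7.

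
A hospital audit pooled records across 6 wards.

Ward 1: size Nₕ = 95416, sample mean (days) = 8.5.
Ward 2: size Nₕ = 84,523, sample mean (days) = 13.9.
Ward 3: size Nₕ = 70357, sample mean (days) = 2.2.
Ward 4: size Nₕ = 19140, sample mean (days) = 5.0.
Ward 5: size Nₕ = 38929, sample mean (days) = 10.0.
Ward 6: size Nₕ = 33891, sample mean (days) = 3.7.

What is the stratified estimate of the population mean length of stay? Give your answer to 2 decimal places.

N = 342256; weights Wₕ = Nₕ/N = (0.2788, 0.2470, 0.2056, 0.0559, 0.1137, 0.0990).
x̄_st = Σ Wₕ·x̄ₕ = 0.2788·8.5 + 0.2470·13.9 + 0.2056·2.2 + 0.0559·5.0 + 0.1137·10.0 + 0.0990·3.7 ≈ 8.0381...
→ 8.04.

8.04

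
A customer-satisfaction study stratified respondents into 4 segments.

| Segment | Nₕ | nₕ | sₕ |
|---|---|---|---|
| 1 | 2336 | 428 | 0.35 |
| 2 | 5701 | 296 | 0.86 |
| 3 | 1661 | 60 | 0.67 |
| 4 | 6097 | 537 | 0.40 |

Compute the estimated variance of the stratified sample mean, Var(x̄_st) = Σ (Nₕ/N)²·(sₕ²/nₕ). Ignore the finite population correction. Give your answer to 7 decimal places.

N = 15795; Wₕ = Nₕ/N.
segment 1: (2336/15795)²·0.35²/428 = 0.0000062604
segment 2: (5701/15795)²·0.86²/296 = 0.0003255128
segment 3: (1661/15795)²·0.67²/60 = 0.0000827367
segment 4: (6097/15795)²·0.40²/537 = 0.0000443955
Sum = 0.0004589053 → 0.0004589.

0.0004589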